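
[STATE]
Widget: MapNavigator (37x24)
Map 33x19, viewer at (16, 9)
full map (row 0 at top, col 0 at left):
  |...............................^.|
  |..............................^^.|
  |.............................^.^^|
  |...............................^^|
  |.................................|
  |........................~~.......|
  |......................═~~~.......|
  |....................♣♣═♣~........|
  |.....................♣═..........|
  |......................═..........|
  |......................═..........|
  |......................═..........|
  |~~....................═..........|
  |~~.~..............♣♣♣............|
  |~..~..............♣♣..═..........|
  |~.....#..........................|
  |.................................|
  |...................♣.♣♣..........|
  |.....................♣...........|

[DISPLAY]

                                     
                                     
                                     
  ...............................^.  
  ..............................^^.  
  .............................^.^^  
  ...............................^^  
  .................................  
  ........................~~.......  
  ......................═~~~.......  
  ....................♣♣═♣~........  
  .....................♣═..........  
  ................@.....═..........  
  ......................═..........  
  ......................═..........  
  ~~....................═..........  
  ~~.~..............♣♣♣............  
  ~..~..............♣♣..═..........  
  ~.....#..........................  
  .................................  
  ...................♣.♣♣..........  
  .....................♣...........  
                                     
                                     


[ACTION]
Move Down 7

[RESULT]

  .................................  
  ........................~~.......  
  ......................═~~~.......  
  ....................♣♣═♣~........  
  .....................♣═..........  
  ......................═..........  
  ......................═..........  
  ......................═..........  
  ~~....................═..........  
  ~~.~..............♣♣♣............  
  ~..~..............♣♣..═..........  
  ~.....#..........................  
  ................@................  
  ...................♣.♣♣..........  
  .....................♣...........  
                                     
                                     
                                     
                                     
                                     
                                     
                                     
                                     
                                     


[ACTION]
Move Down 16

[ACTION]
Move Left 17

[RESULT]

                  ...................
                  ...................
                  ...................
                  ...................
                  ...................
                  ...................
                  ~~.................
                  ~~.~..............♣
                  ~..~..............♣
                  ~.....#............
                  ...................
                  ...................
                  @..................
                                     
                                     
                                     
                                     
                                     
                                     
                                     
                                     
                                     
                                     
                                     


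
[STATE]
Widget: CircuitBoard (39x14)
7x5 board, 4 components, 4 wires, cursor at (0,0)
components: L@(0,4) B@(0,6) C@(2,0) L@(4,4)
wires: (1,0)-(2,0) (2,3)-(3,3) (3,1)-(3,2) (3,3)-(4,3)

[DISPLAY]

   0 1 2 3 4 5 6                       
0  [.]              L       B          
                                       
1   ·                                  
    │                                  
2   C           ·                      
                │                      
3       · ─ ·   ·                      
                │                      
4               ·   L                  
Cursor: (0,0)                          
                                       
                                       
                                       


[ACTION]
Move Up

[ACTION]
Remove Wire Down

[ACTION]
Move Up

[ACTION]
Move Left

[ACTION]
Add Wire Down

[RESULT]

   0 1 2 3 4 5 6                       
0  [.]              L       B          
    │                                  
1   ·                                  
    │                                  
2   C           ·                      
                │                      
3       · ─ ·   ·                      
                │                      
4               ·   L                  
Cursor: (0,0)                          
                                       
                                       
                                       


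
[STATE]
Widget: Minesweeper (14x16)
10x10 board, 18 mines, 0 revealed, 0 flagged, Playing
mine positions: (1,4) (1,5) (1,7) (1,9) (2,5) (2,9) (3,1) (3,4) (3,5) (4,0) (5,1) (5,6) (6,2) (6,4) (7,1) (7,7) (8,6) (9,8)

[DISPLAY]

■■■■■■■■■■    
■■■■■■■■■■    
■■■■■■■■■■    
■■■■■■■■■■    
■■■■■■■■■■    
■■■■■■■■■■    
■■■■■■■■■■    
■■■■■■■■■■    
■■■■■■■■■■    
■■■■■■■■■■    
              
              
              
              
              
              


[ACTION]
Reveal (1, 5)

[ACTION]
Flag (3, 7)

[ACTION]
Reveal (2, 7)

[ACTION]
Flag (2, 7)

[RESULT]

■■■■■■■■■■    
■■■■✹✹■✹■✹    
■■■■■✹■■■✹    
■✹■■✹✹■■■■    
✹■■■■■■■■■    
■✹■■■■✹■■■    
■■✹■✹■■■■■    
■✹■■■■■✹■■    
■■■■■■✹■■■    
■■■■■■■■✹■    
              
              
              
              
              
              


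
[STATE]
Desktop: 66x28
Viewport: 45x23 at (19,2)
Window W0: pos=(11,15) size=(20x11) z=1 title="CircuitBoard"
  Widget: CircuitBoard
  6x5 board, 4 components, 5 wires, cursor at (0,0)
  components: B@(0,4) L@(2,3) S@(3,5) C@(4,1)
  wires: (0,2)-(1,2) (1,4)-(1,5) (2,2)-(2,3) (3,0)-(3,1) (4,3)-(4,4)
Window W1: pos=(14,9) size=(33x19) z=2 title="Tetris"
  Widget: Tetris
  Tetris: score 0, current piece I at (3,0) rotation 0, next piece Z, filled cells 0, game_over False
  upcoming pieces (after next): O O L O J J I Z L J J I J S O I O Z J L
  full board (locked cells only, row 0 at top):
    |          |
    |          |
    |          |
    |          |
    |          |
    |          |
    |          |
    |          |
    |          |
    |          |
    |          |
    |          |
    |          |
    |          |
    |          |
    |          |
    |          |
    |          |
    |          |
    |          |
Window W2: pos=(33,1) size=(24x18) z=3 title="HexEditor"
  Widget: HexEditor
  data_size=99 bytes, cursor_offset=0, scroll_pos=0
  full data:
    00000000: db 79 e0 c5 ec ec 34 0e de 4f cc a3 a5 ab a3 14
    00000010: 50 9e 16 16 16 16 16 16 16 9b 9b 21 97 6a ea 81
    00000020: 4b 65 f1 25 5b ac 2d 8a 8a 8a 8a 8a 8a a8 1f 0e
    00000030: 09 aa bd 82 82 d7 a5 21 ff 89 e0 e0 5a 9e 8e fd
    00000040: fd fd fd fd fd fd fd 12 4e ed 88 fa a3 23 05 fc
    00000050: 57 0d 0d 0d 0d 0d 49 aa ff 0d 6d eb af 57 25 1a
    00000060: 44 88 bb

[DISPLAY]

              ┃ HexEditor            ┃       
              ┠──────────────────────┨       
              ┃00000000  DB 79 e0 c5 ┃       
              ┃00000010  50 9e 16 16 ┃       
              ┃00000020  4b 65 f1 25 ┃       
              ┃00000030  09 aa bd 82 ┃       
              ┃00000040  fd fd fd fd ┃       
━━━━━━━━━━━━━━┃00000050  57 0d 0d 0d ┃       
ris           ┃00000060  44 88 bb    ┃       
──────────────┃                      ┃       
      │Next:  ┃                      ┃       
      │▓▓     ┃                      ┃       
      │ ▓▓    ┃                      ┃       
      │       ┃                      ┃       
      │       ┃                      ┃       
      │       ┃                      ┃       
      │Score: ┗━━━━━━━━━━━━━━━━━━━━━━┛       
      │0                   ┃                 
      │                    ┃                 
      │                    ┃                 
      │                    ┃                 
      │                    ┃                 
      │                    ┃                 


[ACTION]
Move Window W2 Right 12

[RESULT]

                       ┃ HexEditor           
                       ┠─────────────────────
                       ┃00000000  DB 79 e0 c5
                       ┃00000010  50 9e 16 16
                       ┃00000020  4b 65 f1 25
                       ┃00000030  09 aa bd 82
                       ┃00000040  fd fd fd fd
━━━━━━━━━━━━━━━━━━━━━━━┃00000050  57 0d 0d 0d
ris                    ┃00000060  44 88 bb   
───────────────────────┃                     
      │Next:           ┃                     
      │▓▓              ┃                     
      │ ▓▓             ┃                     
      │                ┃                     
      │                ┃                     
      │                ┃                     
      │Score:          ┗━━━━━━━━━━━━━━━━━━━━━
      │0                   ┃                 
      │                    ┃                 
      │                    ┃                 
      │                    ┃                 
      │                    ┃                 
      │                    ┃                 


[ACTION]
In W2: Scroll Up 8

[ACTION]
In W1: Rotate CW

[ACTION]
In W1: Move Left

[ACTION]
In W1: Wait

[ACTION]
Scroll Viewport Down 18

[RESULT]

                       ┃00000010  50 9e 16 16
                       ┃00000020  4b 65 f1 25
                       ┃00000030  09 aa bd 82
                       ┃00000040  fd fd fd fd
━━━━━━━━━━━━━━━━━━━━━━━┃00000050  57 0d 0d 0d
ris                    ┃00000060  44 88 bb   
───────────────────────┃                     
      │Next:           ┃                     
      │▓▓              ┃                     
      │ ▓▓             ┃                     
      │                ┃                     
      │                ┃                     
      │                ┃                     
      │Score:          ┗━━━━━━━━━━━━━━━━━━━━━
      │0                   ┃                 
      │                    ┃                 
      │                    ┃                 
      │                    ┃                 
      │                    ┃                 
      │                    ┃                 
      │                    ┃                 
      │                    ┃                 
━━━━━━━━━━━━━━━━━━━━━━━━━━━┛                 


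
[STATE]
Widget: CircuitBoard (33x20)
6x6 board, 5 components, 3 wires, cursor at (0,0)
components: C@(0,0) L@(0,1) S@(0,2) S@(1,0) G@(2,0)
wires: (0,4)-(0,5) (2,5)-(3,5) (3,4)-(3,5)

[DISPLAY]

   0 1 2 3 4 5                   
0  [C]  L   S       · ─ ·        
                                 
1   S                            
                                 
2   G                   ·        
                        │        
3                   · ─ ·        
                                 
4                                
                                 
5                                
Cursor: (0,0)                    
                                 
                                 
                                 
                                 
                                 
                                 
                                 


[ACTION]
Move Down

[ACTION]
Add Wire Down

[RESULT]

   0 1 2 3 4 5                   
0   C   L   S       · ─ ·        
                                 
1  [S]                           
    │                            
2   G                   ·        
                        │        
3                   · ─ ·        
                                 
4                                
                                 
5                                
Cursor: (1,0)                    
                                 
                                 
                                 
                                 
                                 
                                 
                                 


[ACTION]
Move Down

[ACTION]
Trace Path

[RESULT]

   0 1 2 3 4 5                   
0   C   L   S       · ─ ·        
                                 
1   S                            
    │                            
2  [G]                  ·        
                        │        
3                   · ─ ·        
                                 
4                                
                                 
5                                
Cursor: (2,0)  Trace: G→S (2 node
                                 
                                 
                                 
                                 
                                 
                                 
                                 


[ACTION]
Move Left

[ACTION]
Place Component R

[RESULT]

   0 1 2 3 4 5                   
0   C   L   S       · ─ ·        
                                 
1   S                            
    │                            
2  [R]                  ·        
                        │        
3                   · ─ ·        
                                 
4                                
                                 
5                                
Cursor: (2,0)  Trace: G→S (2 node
                                 
                                 
                                 
                                 
                                 
                                 
                                 


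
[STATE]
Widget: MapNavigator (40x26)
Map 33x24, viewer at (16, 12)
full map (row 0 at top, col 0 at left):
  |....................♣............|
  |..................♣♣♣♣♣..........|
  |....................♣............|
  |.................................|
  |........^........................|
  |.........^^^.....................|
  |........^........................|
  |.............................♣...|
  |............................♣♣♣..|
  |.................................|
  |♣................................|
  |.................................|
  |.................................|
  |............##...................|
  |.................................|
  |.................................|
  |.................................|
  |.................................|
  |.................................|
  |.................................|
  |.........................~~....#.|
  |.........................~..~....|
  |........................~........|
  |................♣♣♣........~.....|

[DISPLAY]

                                        
    ....................♣............   
    ..................♣♣♣♣♣..........   
    ....................♣............   
    .................................   
    ........^........................   
    .........^^^.....................   
    ........^........................   
    .............................♣...   
    ............................♣♣♣..   
    .................................   
    ♣................................   
    .................................   
    ................@................   
    ............##...................   
    .................................   
    .................................   
    .................................   
    .................................   
    .................................   
    .................................   
    .........................~~....#.   
    .........................~..~....   
    ........................~........   
    ................♣♣♣........~.....   
                                        


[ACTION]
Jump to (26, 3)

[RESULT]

                                        
                                        
                                        
                                        
                                        
                                        
                                        
                                        
                                        
                                        
..............♣............             
............♣♣♣♣♣..........             
..............♣............             
....................@......             
..^........................             
...^^^.....................             
..^........................             
.......................♣...             
......................♣♣♣..             
...........................             
...........................             
...........................             
...........................             
......##...................             
...........................             
...........................             


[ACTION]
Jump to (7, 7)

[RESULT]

                                        
                                        
                                        
                                        
                                        
                                        
             ....................♣......
             ..................♣♣♣♣♣....
             ....................♣......
             ...........................
             ........^..................
             .........^^^...............
             ........^..................
             .......@...................
             ...........................
             ...........................
             ♣..........................
             ...........................
             ...........................
             ............##.............
             ...........................
             ...........................
             ...........................
             ...........................
             ...........................
             ...........................


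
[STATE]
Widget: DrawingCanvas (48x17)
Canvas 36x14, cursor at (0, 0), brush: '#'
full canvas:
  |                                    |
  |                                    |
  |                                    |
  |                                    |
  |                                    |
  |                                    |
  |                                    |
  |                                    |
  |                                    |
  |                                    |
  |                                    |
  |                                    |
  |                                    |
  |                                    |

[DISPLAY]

+                                               
                                                
                                                
                                                
                                                
                                                
                                                
                                                
                                                
                                                
                                                
                                                
                                                
                                                
                                                
                                                
                                                


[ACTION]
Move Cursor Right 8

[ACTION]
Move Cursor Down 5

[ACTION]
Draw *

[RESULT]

                                                
                                                
                                                
                                                
                                                
        *                                       
                                                
                                                
                                                
                                                
                                                
                                                
                                                
                                                
                                                
                                                
                                                


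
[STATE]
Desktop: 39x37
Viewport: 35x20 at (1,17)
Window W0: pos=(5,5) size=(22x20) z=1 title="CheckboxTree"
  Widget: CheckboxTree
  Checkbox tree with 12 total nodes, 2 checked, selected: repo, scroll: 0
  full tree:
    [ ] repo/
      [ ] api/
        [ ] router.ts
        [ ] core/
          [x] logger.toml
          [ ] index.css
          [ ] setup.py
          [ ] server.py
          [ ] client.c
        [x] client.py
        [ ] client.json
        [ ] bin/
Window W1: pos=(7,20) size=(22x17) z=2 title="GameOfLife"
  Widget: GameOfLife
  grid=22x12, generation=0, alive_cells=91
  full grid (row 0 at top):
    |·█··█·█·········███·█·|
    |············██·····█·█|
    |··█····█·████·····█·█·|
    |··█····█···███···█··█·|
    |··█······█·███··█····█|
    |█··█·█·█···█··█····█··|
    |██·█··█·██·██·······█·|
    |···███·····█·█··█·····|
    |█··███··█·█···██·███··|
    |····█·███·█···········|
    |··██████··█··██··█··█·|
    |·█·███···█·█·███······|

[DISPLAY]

    ┃     [x] client.py  ┃         
    ┃     [ ] client.json┃         
    ┃     [ ] bin/       ┃         
    ┃ ┏━━━━━━━━━━━━━━━━━━━━┓       
    ┃ ┃ GameOfLife         ┃       
    ┃ ┠────────────────────┨       
    ┃ ┃Gen: 0              ┃       
    ┗━┃█··█·█·········███·█┃       
      ┃···········██·····█·┃       
      ┃·█····█·████·····█·█┃       
      ┃·█····█···███···█··█┃       
      ┃·█······█·███··█····┃       
      ┃··█·█·█···█··█····█·┃       
      ┃█·█··█·██·██·······█┃       
      ┃··███·····█·█··█····┃       
      ┃··███··█·█···██·███·┃       
      ┃···█·███·█··········┃       
      ┃·██████··█··██··█··█┃       
      ┃█·███···█·█·███·····┃       
      ┗━━━━━━━━━━━━━━━━━━━━┛       


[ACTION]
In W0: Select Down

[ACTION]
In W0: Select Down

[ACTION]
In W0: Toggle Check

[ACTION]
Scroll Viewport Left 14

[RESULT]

     ┃     [x] client.py  ┃        
     ┃     [ ] client.json┃        
     ┃     [ ] bin/       ┃        
     ┃ ┏━━━━━━━━━━━━━━━━━━━━┓      
     ┃ ┃ GameOfLife         ┃      
     ┃ ┠────────────────────┨      
     ┃ ┃Gen: 0              ┃      
     ┗━┃█··█·█·········███·█┃      
       ┃···········██·····█·┃      
       ┃·█····█·████·····█·█┃      
       ┃·█····█···███···█··█┃      
       ┃·█······█·███··█····┃      
       ┃··█·█·█···█··█····█·┃      
       ┃█·█··█·██·██·······█┃      
       ┃··███·····█·█··█····┃      
       ┃··███··█·█···██·███·┃      
       ┃···█·███·█··········┃      
       ┃·██████··█··██··█··█┃      
       ┃█·███···█·█·███·····┃      
       ┗━━━━━━━━━━━━━━━━━━━━┛      


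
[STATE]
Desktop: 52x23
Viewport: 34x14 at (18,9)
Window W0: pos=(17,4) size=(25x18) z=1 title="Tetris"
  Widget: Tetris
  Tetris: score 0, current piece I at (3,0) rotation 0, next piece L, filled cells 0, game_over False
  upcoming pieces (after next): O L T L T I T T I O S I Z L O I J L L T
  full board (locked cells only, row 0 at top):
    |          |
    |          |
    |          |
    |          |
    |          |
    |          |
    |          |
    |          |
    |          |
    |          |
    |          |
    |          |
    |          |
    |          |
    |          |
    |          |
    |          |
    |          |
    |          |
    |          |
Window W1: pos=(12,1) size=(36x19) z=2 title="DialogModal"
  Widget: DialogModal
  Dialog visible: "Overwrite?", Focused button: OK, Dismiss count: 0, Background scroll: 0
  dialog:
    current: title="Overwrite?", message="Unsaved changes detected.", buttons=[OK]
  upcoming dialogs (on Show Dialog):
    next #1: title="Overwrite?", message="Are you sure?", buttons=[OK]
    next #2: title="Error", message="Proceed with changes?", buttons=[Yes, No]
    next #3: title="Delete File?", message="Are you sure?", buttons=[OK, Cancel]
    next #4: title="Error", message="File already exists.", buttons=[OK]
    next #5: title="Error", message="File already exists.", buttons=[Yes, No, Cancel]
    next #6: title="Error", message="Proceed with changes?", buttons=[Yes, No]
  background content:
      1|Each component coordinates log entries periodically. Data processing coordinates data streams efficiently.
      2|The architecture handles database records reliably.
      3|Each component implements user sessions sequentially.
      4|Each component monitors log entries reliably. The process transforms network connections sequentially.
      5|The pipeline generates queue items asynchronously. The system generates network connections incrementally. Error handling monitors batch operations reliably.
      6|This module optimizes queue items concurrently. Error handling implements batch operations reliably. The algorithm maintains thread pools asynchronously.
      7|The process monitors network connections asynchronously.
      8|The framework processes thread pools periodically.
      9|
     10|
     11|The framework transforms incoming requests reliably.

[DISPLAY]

─────────────────────────┐ms ┃    
       Overwrite?        │nne┃    
nsaved changes detected. │poo┃    
          [OK]           │   ┃    
─────────────────────────┘   ┃    
ramework transforms incoming ┃    
                             ┃    
                             ┃    
                             ┃    
                             ┃    
━━━━━━━━━━━━━━━━━━━━━━━━━━━━━┛    
          │            ┃          
━━━━━━━━━━━━━━━━━━━━━━━┛          
                                  


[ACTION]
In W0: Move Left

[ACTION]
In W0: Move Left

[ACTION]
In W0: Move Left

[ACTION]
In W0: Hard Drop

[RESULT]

─────────────────────────┐ms ┃    
       Overwrite?        │nne┃    
nsaved changes detected. │poo┃    
          [OK]           │   ┃    
─────────────────────────┘   ┃    
ramework transforms incoming ┃    
                             ┃    
                             ┃    
                             ┃    
                             ┃    
━━━━━━━━━━━━━━━━━━━━━━━━━━━━━┛    
████      │            ┃          
━━━━━━━━━━━━━━━━━━━━━━━┛          
                                  


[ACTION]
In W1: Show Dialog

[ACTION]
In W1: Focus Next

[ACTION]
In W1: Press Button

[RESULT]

module optimizes queue items ┃    
rocess monitors network conne┃    
ramework processes thread poo┃    
                             ┃    
                             ┃    
ramework transforms incoming ┃    
                             ┃    
                             ┃    
                             ┃    
                             ┃    
━━━━━━━━━━━━━━━━━━━━━━━━━━━━━┛    
████      │            ┃          
━━━━━━━━━━━━━━━━━━━━━━━┛          
                                  


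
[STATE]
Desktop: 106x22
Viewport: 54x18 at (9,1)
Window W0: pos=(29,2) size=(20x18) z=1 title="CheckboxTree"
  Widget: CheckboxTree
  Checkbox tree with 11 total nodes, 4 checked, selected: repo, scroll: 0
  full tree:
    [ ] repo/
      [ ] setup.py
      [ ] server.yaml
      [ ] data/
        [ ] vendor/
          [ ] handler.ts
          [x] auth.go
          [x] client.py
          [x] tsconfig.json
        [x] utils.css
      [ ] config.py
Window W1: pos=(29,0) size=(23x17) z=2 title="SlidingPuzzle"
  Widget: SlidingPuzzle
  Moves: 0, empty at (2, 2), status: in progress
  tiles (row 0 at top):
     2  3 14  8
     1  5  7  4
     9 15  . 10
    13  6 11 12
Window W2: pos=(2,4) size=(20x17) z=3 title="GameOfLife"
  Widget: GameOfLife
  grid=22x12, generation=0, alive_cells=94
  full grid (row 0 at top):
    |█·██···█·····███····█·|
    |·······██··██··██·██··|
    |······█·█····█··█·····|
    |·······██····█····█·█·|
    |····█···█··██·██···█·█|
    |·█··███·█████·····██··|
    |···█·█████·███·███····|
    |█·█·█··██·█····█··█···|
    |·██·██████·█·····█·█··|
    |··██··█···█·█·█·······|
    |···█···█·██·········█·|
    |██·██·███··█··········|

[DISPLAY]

                    ┃ SlidingPuzzle       ┃           
                    ┠─────────────────────┨           
                    ┃┌────┬────┬────┬────┐┃           
━━━━━━━━━━━━┓       ┃│  2 │  3 │ 14 │  8 │┃           
fLife       ┃       ┃├────┼────┼────┼────┤┃           
────────────┨       ┃│  1 │  5 │  7 │  4 │┃           
            ┃       ┃├────┼────┼────┼────┤┃           
·····███····┃       ┃│  9 │ 15 │    │ 10 │┃           
█··██··██·██┃       ┃├────┼────┼────┼────┤┃           
█····█··█···┃       ┃│ 13 │  6 │ 11 │ 12 │┃           
█····█····█·┃       ┃└────┴────┴────┴────┘┃           
█··██·██···█┃       ┃Moves: 0             ┃           
█████·····██┃       ┃                     ┃           
██·███·███··┃       ┃                     ┃           
█·█····█··█·┃       ┃                     ┃           
██·█·····█·█┃       ┗━━━━━━━━━━━━━━━━━━━━━┛           
··█·█·█·····┃       ┃                  ┃              
·██·········┃       ┃                  ┃              


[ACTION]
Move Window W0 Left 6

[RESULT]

                    ┃ SlidingPuzzle       ┃           
              ┏━━━━━┠─────────────────────┨           
              ┃ Chec┃┌────┬────┬────┬────┐┃           
━━━━━━━━━━━━┓ ┠─────┃│  2 │  3 │ 14 │  8 │┃           
fLife       ┃ ┃>[-] ┃├────┼────┼────┼────┤┃           
────────────┨ ┃   [ ┃│  1 │  5 │  7 │  4 │┃           
            ┃ ┃   [ ┃├────┼────┼────┼────┤┃           
·····███····┃ ┃   [-┃│  9 │ 15 │    │ 10 │┃           
█··██··██·██┃ ┃     ┃├────┼────┼────┼────┤┃           
█····█··█···┃ ┃     ┃│ 13 │  6 │ 11 │ 12 │┃           
█····█····█·┃ ┃     ┃└────┴────┴────┴────┘┃           
█··██·██···█┃ ┃     ┃Moves: 0             ┃           
█████·····██┃ ┃     ┃                     ┃           
██·███·███··┃ ┃     ┃                     ┃           
█·█····█··█·┃ ┃   [ ┃                     ┃           
██·█·····█·█┃ ┃     ┗━━━━━━━━━━━━━━━━━━━━━┛           
··█·█·█·····┃ ┃                  ┃                    
·██·········┃ ┃                  ┃                    


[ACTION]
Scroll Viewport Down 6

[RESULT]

━━━━━━━━━━━━┓ ┠─────┃│  2 │  3 │ 14 │  8 │┃           
fLife       ┃ ┃>[-] ┃├────┼────┼────┼────┤┃           
────────────┨ ┃   [ ┃│  1 │  5 │  7 │  4 │┃           
            ┃ ┃   [ ┃├────┼────┼────┼────┤┃           
·····███····┃ ┃   [-┃│  9 │ 15 │    │ 10 │┃           
█··██··██·██┃ ┃     ┃├────┼────┼────┼────┤┃           
█····█··█···┃ ┃     ┃│ 13 │  6 │ 11 │ 12 │┃           
█····█····█·┃ ┃     ┃└────┴────┴────┴────┘┃           
█··██·██···█┃ ┃     ┃Moves: 0             ┃           
█████·····██┃ ┃     ┃                     ┃           
██·███·███··┃ ┃     ┃                     ┃           
█·█····█··█·┃ ┃   [ ┃                     ┃           
██·█·····█·█┃ ┃     ┗━━━━━━━━━━━━━━━━━━━━━┛           
··█·█·█·····┃ ┃                  ┃                    
·██·········┃ ┃                  ┃                    
█··█········┃ ┗━━━━━━━━━━━━━━━━━━┛                    
━━━━━━━━━━━━┛                                         
                                                      


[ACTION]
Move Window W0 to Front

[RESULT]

━━━━━━━━━━━━┓ ┠──────────────────┨4 │  8 │┃           
fLife       ┃ ┃>[-] repo/        ┃──┼────┤┃           
────────────┨ ┃   [ ] setup.py   ┃7 │  4 │┃           
            ┃ ┃   [ ] server.yaml┃──┼────┤┃           
·····███····┃ ┃   [-] data/      ┃  │ 10 │┃           
█··██··██·██┃ ┃     [-] vendor/  ┃──┼────┤┃           
█····█··█···┃ ┃       [ ] handler┃1 │ 12 │┃           
█····█····█·┃ ┃       [x] auth.go┃──┴────┘┃           
█··██·██···█┃ ┃       [x] client.┃        ┃           
█████·····██┃ ┃       [x] tsconfi┃        ┃           
██·███·███··┃ ┃     [x] utils.css┃        ┃           
█·█····█··█·┃ ┃   [ ] config.py  ┃        ┃           
██·█·····█·█┃ ┃                  ┃━━━━━━━━┛           
··█·█·█·····┃ ┃                  ┃                    
·██·········┃ ┃                  ┃                    
█··█········┃ ┗━━━━━━━━━━━━━━━━━━┛                    
━━━━━━━━━━━━┛                                         
                                                      


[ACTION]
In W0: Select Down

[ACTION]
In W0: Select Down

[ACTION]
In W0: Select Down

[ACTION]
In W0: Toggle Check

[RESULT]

━━━━━━━━━━━━┓ ┠──────────────────┨4 │  8 │┃           
fLife       ┃ ┃ [-] repo/        ┃──┼────┤┃           
────────────┨ ┃   [ ] setup.py   ┃7 │  4 │┃           
            ┃ ┃   [ ] server.yaml┃──┼────┤┃           
·····███····┃ ┃>  [x] data/      ┃  │ 10 │┃           
█··██··██·██┃ ┃     [x] vendor/  ┃──┼────┤┃           
█····█··█···┃ ┃       [x] handler┃1 │ 12 │┃           
█····█····█·┃ ┃       [x] auth.go┃──┴────┘┃           
█··██·██···█┃ ┃       [x] client.┃        ┃           
█████·····██┃ ┃       [x] tsconfi┃        ┃           
██·███·███··┃ ┃     [x] utils.css┃        ┃           
█·█····█··█·┃ ┃   [ ] config.py  ┃        ┃           
██·█·····█·█┃ ┃                  ┃━━━━━━━━┛           
··█·█·█·····┃ ┃                  ┃                    
·██·········┃ ┃                  ┃                    
█··█········┃ ┗━━━━━━━━━━━━━━━━━━┛                    
━━━━━━━━━━━━┛                                         
                                                      


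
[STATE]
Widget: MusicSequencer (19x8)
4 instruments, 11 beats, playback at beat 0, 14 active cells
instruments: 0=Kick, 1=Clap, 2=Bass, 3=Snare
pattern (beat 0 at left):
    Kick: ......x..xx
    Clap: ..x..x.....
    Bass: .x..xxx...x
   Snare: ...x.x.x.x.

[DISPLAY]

      ▼1234567890  
  Kick······█··██  
  Clap··█··█·····  
  Bass·█··███···█  
 Snare···█·█·█·█·  
                   
                   
                   


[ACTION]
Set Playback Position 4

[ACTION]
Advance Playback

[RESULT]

      01234▼67890  
  Kick······█··██  
  Clap··█··█·····  
  Bass·█··███···█  
 Snare···█·█·█·█·  
                   
                   
                   


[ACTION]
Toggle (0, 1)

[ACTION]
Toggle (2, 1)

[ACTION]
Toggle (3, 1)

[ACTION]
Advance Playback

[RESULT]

      012345▼7890  
  Kick·█····█··██  
  Clap··█··█·····  
  Bass····███···█  
 Snare·█·█·█·█·█·  
                   
                   
                   
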